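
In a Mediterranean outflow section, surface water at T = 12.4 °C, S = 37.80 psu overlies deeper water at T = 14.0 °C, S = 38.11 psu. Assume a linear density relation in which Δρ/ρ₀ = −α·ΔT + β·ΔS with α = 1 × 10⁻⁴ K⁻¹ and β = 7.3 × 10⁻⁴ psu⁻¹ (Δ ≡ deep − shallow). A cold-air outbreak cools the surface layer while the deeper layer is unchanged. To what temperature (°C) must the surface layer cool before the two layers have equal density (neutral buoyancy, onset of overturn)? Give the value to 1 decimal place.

Neutral buoyancy requires Δρ = 0, i.e. −α(T_deep − T_surf′) + β(S_deep − S_surf) = 0.
T_surf′ = T_deep − (β/α)·ΔS = 14.0 − (7.3 × 10⁻⁴/1 × 10⁻⁴)·(+0.31) = 11.737 °C.
Cooling required: 12.4 − (11.737) = 0.663 °C.

11.7 °C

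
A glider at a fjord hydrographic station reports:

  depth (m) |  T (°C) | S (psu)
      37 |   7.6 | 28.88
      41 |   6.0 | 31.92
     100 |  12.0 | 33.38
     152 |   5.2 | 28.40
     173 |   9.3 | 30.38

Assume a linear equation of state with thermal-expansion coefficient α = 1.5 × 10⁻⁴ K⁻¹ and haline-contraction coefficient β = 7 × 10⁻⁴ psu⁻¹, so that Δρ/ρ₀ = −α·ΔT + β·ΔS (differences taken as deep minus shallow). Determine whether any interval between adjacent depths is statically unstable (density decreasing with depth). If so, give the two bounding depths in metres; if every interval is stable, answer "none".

100–152 m

Evaluate Δρ/ρ₀ = −αΔT + βΔS across each adjacent pair:
  37–41 m: −αΔT+βΔS = −(1.5 × 10⁻⁴)(-1.6)+(7 × 10⁻⁴)(+3.04) = 2.4 × 10⁻³ → stable
  41–100 m: −αΔT+βΔS = −(1.5 × 10⁻⁴)(+6.0)+(7 × 10⁻⁴)(+1.46) = 1.2 × 10⁻⁴ → stable
  100–152 m: −αΔT+βΔS = −(1.5 × 10⁻⁴)(-6.8)+(7 × 10⁻⁴)(-4.98) = -2.5 × 10⁻³ → UNSTABLE
  152–173 m: −αΔT+βΔS = −(1.5 × 10⁻⁴)(+4.1)+(7 × 10⁻⁴)(+1.98) = 7.7 × 10⁻⁴ → stable
The 100–152 m interval has Δρ < 0: lighter water underlies denser water.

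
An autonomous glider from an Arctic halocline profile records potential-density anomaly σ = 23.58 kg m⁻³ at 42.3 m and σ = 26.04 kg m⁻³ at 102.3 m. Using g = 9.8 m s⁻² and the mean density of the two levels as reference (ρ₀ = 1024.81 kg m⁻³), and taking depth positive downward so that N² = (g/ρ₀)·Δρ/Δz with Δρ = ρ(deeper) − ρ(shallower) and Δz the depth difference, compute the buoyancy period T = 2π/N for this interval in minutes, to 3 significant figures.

5.29 min

Δρ = 1026.04 − 1023.58 = 2.46 kg m⁻³ over Δz = 102.3 − 42.3 = 60 m.
N² = (9.8/1024.81) × (2.46/60) = 3.9207 × 10⁻⁴ s⁻².
N = √(3.9207 × 10⁻⁴) = 0.019801 rad s⁻¹, so T = 2π/N = 317.32 s = 5.2887 min ≈ 5.29 min.
N² > 0, so the interval is statically stable.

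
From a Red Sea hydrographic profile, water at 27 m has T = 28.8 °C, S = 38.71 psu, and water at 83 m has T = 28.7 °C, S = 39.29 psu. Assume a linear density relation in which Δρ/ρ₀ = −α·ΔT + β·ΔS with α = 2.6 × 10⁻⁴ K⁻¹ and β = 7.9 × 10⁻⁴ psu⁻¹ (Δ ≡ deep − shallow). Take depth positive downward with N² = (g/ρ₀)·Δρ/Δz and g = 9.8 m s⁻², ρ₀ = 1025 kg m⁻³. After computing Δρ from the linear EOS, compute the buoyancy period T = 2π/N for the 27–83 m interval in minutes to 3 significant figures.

11.4 min

ΔT = -0.1 K, ΔS = +0.58 psu (deep − shallow).
Δρ/ρ₀ = −αΔT + βΔS = 2.60 × 10⁻⁵ + 4.582 × 10⁻⁴ = 4.842 × 10⁻⁴, so Δρ ≈ 0.4963 kg m⁻³.
N² = (g/ρ₀)·Δρ/Δz = g·(Δρ/ρ₀)/Δz = 9.8 × 4.842 × 10⁻⁴ / 56 = 8.4735 × 10⁻⁵ s⁻².
N = √(8.4735 × 10⁻⁵) = 9.2052 × 10⁻³ rad s⁻¹ → T = 2π/N = 682.57 s = 11.376 min ≈ 11.4 min.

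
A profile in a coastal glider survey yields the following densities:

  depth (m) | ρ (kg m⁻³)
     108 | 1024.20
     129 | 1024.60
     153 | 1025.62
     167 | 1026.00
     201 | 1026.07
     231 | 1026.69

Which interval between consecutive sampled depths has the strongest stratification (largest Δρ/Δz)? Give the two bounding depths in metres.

Compute the density gradient over each adjacent pair:
  108–129 m: Δρ/Δz = 0.40/21 = 0.019 kg m⁻⁴
  129–153 m: Δρ/Δz = 1.02/24 = 0.043 kg m⁻⁴
  153–167 m: Δρ/Δz = 0.38/14 = 0.027 kg m⁻⁴
  167–201 m: Δρ/Δz = 0.07/34 = 2.1 × 10⁻³ kg m⁻⁴
  201–231 m: Δρ/Δz = 0.62/30 = 0.021 kg m⁻⁴
The largest gradient is in the 129–153 m interval — the pycnocline.

129–153 m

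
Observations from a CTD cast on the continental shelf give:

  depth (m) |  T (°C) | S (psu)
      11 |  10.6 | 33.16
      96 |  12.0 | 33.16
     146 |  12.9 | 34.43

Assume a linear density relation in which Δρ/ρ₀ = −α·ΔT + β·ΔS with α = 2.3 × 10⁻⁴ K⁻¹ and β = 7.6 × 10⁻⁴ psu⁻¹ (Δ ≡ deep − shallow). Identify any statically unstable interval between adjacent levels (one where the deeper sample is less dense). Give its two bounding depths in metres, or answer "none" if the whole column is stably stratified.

11–96 m

Evaluate Δρ/ρ₀ = −αΔT + βΔS across each adjacent pair:
  11–96 m: −αΔT+βΔS = −(2.3 × 10⁻⁴)(+1.4)+(7.6 × 10⁻⁴)(+0.00) = -3.2 × 10⁻⁴ → UNSTABLE
  96–146 m: −αΔT+βΔS = −(2.3 × 10⁻⁴)(+0.9)+(7.6 × 10⁻⁴)(+1.27) = 7.6 × 10⁻⁴ → stable
The 11–96 m interval has Δρ < 0: lighter water underlies denser water.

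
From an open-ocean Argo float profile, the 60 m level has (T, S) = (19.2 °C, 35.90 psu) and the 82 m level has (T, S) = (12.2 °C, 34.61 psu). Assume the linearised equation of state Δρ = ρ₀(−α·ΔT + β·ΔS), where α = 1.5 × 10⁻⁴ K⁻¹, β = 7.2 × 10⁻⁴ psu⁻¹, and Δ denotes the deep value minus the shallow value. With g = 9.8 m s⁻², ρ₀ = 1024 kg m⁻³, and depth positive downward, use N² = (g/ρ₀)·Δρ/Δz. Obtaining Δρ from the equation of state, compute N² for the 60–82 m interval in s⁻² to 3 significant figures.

ΔT = -7.0 K, ΔS = -1.29 psu (deep − shallow).
Δρ/ρ₀ = −αΔT + βΔS = 1.05 × 10⁻³ − 9.288 × 10⁻⁴ = 1.212 × 10⁻⁴, so Δρ ≈ 0.1241 kg m⁻³.
N² = (g/ρ₀)·Δρ/Δz = g·(Δρ/ρ₀)/Δz = 9.8 × 1.212 × 10⁻⁴ / 22 = 5.3989 × 10⁻⁵ s⁻² ≈ 5.40 × 10⁻⁵ s⁻².

5.40 × 10⁻⁵ s⁻²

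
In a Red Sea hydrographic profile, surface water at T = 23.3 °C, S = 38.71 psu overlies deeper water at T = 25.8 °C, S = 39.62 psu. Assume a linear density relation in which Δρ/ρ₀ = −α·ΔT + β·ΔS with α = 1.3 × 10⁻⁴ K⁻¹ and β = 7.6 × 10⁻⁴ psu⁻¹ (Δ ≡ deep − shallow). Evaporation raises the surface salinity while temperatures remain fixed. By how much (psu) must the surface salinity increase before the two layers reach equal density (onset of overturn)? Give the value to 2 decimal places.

Neutral buoyancy requires −α(T_deep − T_surf) + β(S_deep − S_surf′) = 0.
S_surf′ = S_deep − (α/β)·ΔT = 39.62 − (1.3 × 10⁻⁴/7.6 × 10⁻⁴)·(+2.5) = 39.1924 psu.
Increase required: 39.1924 − 38.71 = 0.4824 psu.

0.48 psu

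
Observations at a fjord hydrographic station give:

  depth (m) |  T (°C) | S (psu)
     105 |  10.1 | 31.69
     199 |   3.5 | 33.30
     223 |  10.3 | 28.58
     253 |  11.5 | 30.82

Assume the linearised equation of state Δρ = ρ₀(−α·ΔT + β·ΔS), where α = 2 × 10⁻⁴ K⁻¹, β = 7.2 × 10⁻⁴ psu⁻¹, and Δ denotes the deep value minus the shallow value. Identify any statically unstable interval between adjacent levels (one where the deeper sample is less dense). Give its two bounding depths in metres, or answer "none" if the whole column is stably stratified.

199–223 m

Evaluate Δρ/ρ₀ = −αΔT + βΔS across each adjacent pair:
  105–199 m: −αΔT+βΔS = −(2 × 10⁻⁴)(-6.6)+(7.2 × 10⁻⁴)(+1.61) = 2.5 × 10⁻³ → stable
  199–223 m: −αΔT+βΔS = −(2 × 10⁻⁴)(+6.8)+(7.2 × 10⁻⁴)(-4.72) = -4.8 × 10⁻³ → UNSTABLE
  223–253 m: −αΔT+βΔS = −(2 × 10⁻⁴)(+1.2)+(7.2 × 10⁻⁴)(+2.24) = 1.4 × 10⁻³ → stable
The 199–223 m interval has Δρ < 0: lighter water underlies denser water.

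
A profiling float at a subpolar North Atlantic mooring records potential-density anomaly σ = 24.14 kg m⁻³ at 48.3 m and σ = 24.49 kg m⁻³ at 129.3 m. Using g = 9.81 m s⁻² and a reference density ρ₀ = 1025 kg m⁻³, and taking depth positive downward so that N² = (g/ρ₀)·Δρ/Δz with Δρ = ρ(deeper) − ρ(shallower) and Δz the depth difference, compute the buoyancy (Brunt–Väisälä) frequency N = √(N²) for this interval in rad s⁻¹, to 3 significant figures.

Δρ = 1024.49 − 1024.14 = 0.35 kg m⁻³ over Δz = 129.3 − 48.3 = 81 m.
N² = (9.81/1025) × (0.35/81) = 4.1355 × 10⁻⁵ s⁻².
N = √(4.1355 × 10⁻⁵) = 6.4308 × 10⁻³ rad s⁻¹ ≈ 6.43 × 10⁻³ rad s⁻¹.

6.43 × 10⁻³ rad s⁻¹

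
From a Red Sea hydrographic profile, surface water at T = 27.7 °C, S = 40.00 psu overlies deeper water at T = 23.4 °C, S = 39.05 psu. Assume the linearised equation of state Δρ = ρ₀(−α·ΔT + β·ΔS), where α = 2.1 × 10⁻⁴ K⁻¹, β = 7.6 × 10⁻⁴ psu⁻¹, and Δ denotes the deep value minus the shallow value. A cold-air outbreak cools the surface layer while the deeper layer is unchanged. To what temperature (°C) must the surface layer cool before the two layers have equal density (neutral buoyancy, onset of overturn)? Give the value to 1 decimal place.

Neutral buoyancy requires Δρ = 0, i.e. −α(T_deep − T_surf′) + β(S_deep − S_surf) = 0.
T_surf′ = T_deep − (β/α)·ΔS = 23.4 − (7.6 × 10⁻⁴/2.1 × 10⁻⁴)·(-0.95) = 26.838 °C.
Cooling required: 27.7 − (26.838) = 0.862 °C.

26.8 °C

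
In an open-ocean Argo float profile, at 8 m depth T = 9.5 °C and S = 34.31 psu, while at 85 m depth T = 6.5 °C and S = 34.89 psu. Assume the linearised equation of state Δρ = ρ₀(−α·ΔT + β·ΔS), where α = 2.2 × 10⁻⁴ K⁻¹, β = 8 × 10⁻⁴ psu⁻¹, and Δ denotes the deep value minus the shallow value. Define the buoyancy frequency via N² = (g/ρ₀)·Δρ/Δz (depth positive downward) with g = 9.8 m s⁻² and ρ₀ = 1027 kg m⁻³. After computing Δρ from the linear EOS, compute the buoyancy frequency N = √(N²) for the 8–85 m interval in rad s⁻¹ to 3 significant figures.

0.0120 rad s⁻¹

ΔT = -3.0 K, ΔS = +0.58 psu (deep − shallow).
Δρ/ρ₀ = −αΔT + βΔS = 6.60 × 10⁻⁴ + 4.64 × 10⁻⁴ = 1.124 × 10⁻³, so Δρ ≈ 1.154 kg m⁻³.
N² = (g/ρ₀)·Δρ/Δz = g·(Δρ/ρ₀)/Δz = 9.8 × 1.124 × 10⁻³ / 77 = 1.4305 × 10⁻⁴ s⁻².
N = √(1.4305 × 10⁻⁴) = 0.011960 rad s⁻¹ ≈ 0.0120 rad s⁻¹.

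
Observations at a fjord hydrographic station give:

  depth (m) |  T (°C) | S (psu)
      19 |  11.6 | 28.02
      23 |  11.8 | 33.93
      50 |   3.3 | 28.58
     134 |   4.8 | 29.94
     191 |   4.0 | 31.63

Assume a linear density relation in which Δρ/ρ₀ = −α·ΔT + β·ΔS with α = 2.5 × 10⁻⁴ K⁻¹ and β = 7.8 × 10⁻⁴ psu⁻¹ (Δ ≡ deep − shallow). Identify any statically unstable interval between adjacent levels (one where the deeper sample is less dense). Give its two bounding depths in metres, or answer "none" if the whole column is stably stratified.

23–50 m

Evaluate Δρ/ρ₀ = −αΔT + βΔS across each adjacent pair:
  19–23 m: −αΔT+βΔS = −(2.5 × 10⁻⁴)(+0.2)+(7.8 × 10⁻⁴)(+5.91) = 4.6 × 10⁻³ → stable
  23–50 m: −αΔT+βΔS = −(2.5 × 10⁻⁴)(-8.5)+(7.8 × 10⁻⁴)(-5.35) = -2.0 × 10⁻³ → UNSTABLE
  50–134 m: −αΔT+βΔS = −(2.5 × 10⁻⁴)(+1.5)+(7.8 × 10⁻⁴)(+1.36) = 6.9 × 10⁻⁴ → stable
  134–191 m: −αΔT+βΔS = −(2.5 × 10⁻⁴)(-0.8)+(7.8 × 10⁻⁴)(+1.69) = 1.5 × 10⁻³ → stable
The 23–50 m interval has Δρ < 0: lighter water underlies denser water.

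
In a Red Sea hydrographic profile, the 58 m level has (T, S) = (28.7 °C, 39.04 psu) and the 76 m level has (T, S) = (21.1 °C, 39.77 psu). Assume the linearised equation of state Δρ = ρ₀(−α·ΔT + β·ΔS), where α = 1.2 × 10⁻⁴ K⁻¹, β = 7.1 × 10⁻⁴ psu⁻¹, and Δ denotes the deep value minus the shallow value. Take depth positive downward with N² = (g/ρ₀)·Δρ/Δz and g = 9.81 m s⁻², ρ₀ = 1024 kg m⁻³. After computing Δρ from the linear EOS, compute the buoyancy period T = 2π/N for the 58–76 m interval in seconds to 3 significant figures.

ΔT = -7.6 K, ΔS = +0.73 psu (deep − shallow).
Δρ/ρ₀ = −αΔT + βΔS = 9.12 × 10⁻⁴ + 5.183 × 10⁻⁴ = 1.4303 × 10⁻³, so Δρ ≈ 1.465 kg m⁻³.
N² = (g/ρ₀)·Δρ/Δz = g·(Δρ/ρ₀)/Δz = 9.81 × 1.4303 × 10⁻³ / 18 = 7.7951 × 10⁻⁴ s⁻².
N = √(7.7951 × 10⁻⁴) = 0.027920 rad s⁻¹ → T = 2π/N = 225.04 s ≈ 225 s.

225 s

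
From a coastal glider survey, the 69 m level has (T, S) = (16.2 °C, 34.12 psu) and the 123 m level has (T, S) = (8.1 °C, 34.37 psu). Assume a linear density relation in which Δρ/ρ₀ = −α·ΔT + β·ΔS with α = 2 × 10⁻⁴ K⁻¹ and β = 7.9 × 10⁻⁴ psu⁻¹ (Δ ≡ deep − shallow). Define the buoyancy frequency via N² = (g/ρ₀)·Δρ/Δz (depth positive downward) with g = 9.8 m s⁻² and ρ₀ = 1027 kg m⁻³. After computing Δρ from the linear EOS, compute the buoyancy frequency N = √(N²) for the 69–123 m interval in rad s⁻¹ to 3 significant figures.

0.0182 rad s⁻¹

ΔT = -8.1 K, ΔS = +0.25 psu (deep − shallow).
Δρ/ρ₀ = −αΔT + βΔS = 1.62 × 10⁻³ + 1.975 × 10⁻⁴ = 1.8175 × 10⁻³, so Δρ ≈ 1.867 kg m⁻³.
N² = (g/ρ₀)·Δρ/Δz = g·(Δρ/ρ₀)/Δz = 9.8 × 1.8175 × 10⁻³ / 54 = 3.2984 × 10⁻⁴ s⁻².
N = √(3.2984 × 10⁻⁴) = 0.018161 rad s⁻¹ ≈ 0.0182 rad s⁻¹.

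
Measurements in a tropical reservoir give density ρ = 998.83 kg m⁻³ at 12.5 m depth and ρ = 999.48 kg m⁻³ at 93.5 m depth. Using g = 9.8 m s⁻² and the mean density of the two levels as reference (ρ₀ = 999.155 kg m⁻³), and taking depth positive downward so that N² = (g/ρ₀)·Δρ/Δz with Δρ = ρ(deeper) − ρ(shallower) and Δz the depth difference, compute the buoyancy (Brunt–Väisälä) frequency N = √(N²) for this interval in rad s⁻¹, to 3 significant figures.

Δρ = 999.48 − 998.83 = 0.65 kg m⁻³ over Δz = 93.5 − 12.5 = 81 m.
N² = (9.8/999.155) × (0.65/81) = 7.8708 × 10⁻⁵ s⁻².
N = √(7.8708 × 10⁻⁵) = 8.8718 × 10⁻³ rad s⁻¹ ≈ 8.87 × 10⁻³ rad s⁻¹.

8.87 × 10⁻³ rad s⁻¹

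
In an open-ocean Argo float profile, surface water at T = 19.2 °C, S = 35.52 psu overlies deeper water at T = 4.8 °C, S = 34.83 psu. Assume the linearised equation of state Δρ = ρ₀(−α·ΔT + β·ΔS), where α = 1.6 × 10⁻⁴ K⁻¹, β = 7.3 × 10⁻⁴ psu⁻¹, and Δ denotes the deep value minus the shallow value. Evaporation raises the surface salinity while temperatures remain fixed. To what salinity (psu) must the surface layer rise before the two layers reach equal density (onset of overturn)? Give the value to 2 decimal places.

37.99 psu

Neutral buoyancy requires −α(T_deep − T_surf) + β(S_deep − S_surf′) = 0.
S_surf′ = S_deep − (α/β)·ΔT = 34.83 − (1.6 × 10⁻⁴/7.3 × 10⁻⁴)·(-14.4) = 37.9862 psu.
Increase required: 37.9862 − 35.52 = 2.4662 psu.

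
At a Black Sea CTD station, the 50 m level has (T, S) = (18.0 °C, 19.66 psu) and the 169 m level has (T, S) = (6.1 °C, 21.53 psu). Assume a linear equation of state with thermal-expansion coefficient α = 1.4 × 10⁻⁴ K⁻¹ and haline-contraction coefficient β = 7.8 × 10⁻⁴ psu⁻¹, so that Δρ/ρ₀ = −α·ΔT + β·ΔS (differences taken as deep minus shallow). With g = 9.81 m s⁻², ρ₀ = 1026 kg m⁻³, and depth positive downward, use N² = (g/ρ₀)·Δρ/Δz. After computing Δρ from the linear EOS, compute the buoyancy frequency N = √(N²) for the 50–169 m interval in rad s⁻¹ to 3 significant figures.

0.0160 rad s⁻¹

ΔT = -11.9 K, ΔS = +1.87 psu (deep − shallow).
Δρ/ρ₀ = −αΔT + βΔS = 1.666 × 10⁻³ + 1.4586 × 10⁻³ = 3.1246 × 10⁻³, so Δρ ≈ 3.206 kg m⁻³.
N² = (g/ρ₀)·Δρ/Δz = g·(Δρ/ρ₀)/Δz = 9.81 × 3.1246 × 10⁻³ / 119 = 2.5758 × 10⁻⁴ s⁻².
N = √(2.5758 × 10⁻⁴) = 0.016049 rad s⁻¹ ≈ 0.0160 rad s⁻¹.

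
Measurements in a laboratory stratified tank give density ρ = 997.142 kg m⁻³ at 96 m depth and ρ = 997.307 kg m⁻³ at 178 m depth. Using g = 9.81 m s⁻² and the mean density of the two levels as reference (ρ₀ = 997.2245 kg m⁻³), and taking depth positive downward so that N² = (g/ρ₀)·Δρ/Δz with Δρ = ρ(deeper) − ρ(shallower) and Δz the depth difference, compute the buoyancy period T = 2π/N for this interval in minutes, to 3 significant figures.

23.5 min

Δρ = 997.307 − 997.142 = 0.165 kg m⁻³ over Δz = 178 − 96 = 82 m.
N² = (9.81/997.2245) × (0.165/82) = 1.9795 × 10⁻⁵ s⁻².
N = √(1.9795 × 10⁻⁵) = 4.4492 × 10⁻³ rad s⁻¹, so T = 2π/N = 1.4122 × 10³ s = 23.537 min ≈ 23.5 min.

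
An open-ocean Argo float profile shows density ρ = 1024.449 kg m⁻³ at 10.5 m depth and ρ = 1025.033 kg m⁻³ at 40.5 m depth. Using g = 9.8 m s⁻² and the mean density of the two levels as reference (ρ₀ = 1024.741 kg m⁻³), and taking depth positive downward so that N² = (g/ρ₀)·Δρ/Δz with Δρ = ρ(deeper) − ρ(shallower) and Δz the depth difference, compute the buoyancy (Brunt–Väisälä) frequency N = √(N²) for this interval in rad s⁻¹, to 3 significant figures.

Δρ = 1025.033 − 1024.449 = 0.584 kg m⁻³ over Δz = 40.5 − 10.5 = 30 m.
N² = (9.8/1024.741) × (0.584/30) = 1.8617 × 10⁻⁴ s⁻².
N = √(1.8617 × 10⁻⁴) = 0.013644 rad s⁻¹ ≈ 0.0136 rad s⁻¹.
A positive N² confirms static stability across the interval.

0.0136 rad s⁻¹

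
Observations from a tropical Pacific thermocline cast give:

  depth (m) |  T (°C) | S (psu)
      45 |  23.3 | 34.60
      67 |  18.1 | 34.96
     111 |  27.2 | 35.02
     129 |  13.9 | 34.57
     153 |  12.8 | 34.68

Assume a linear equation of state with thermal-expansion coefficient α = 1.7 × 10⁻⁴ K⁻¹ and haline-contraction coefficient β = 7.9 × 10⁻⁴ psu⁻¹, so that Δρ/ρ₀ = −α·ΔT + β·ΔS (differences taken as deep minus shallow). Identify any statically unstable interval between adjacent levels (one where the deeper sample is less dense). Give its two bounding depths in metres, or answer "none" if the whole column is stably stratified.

67–111 m

Evaluate Δρ/ρ₀ = −αΔT + βΔS across each adjacent pair:
  45–67 m: −αΔT+βΔS = −(1.7 × 10⁻⁴)(-5.2)+(7.9 × 10⁻⁴)(+0.36) = 1.2 × 10⁻³ → stable
  67–111 m: −αΔT+βΔS = −(1.7 × 10⁻⁴)(+9.1)+(7.9 × 10⁻⁴)(+0.06) = -1.5 × 10⁻³ → UNSTABLE
  111–129 m: −αΔT+βΔS = −(1.7 × 10⁻⁴)(-13.3)+(7.9 × 10⁻⁴)(-0.45) = 1.9 × 10⁻³ → stable
  129–153 m: −αΔT+βΔS = −(1.7 × 10⁻⁴)(-1.1)+(7.9 × 10⁻⁴)(+0.11) = 2.7 × 10⁻⁴ → stable
The 67–111 m interval has Δρ < 0: lighter water underlies denser water.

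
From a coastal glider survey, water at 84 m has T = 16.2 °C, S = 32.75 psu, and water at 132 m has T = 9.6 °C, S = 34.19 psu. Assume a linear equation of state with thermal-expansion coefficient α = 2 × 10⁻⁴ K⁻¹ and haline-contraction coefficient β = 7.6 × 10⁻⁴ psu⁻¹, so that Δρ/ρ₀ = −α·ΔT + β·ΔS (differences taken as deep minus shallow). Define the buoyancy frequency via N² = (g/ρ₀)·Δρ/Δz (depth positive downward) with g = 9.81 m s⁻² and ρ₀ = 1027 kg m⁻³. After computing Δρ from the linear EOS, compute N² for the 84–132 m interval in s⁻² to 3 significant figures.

4.93 × 10⁻⁴ s⁻²

ΔT = -6.6 K, ΔS = +1.44 psu (deep − shallow).
Δρ/ρ₀ = −αΔT + βΔS = 1.32 × 10⁻³ + 1.0944 × 10⁻³ = 2.4144 × 10⁻³, so Δρ ≈ 2.480 kg m⁻³.
N² = (g/ρ₀)·Δρ/Δz = g·(Δρ/ρ₀)/Δz = 9.81 × 2.4144 × 10⁻³ / 48 = 4.9344 × 10⁻⁴ s⁻² ≈ 4.93 × 10⁻⁴ s⁻².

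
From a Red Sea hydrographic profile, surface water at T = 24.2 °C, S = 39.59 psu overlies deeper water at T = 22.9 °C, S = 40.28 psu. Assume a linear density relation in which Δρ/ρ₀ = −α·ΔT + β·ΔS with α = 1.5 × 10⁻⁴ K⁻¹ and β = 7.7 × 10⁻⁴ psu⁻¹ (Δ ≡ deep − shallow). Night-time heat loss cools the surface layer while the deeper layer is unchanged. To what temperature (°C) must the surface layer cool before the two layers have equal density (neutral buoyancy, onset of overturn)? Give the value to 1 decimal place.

Neutral buoyancy requires Δρ = 0, i.e. −α(T_deep − T_surf′) + β(S_deep − S_surf) = 0.
T_surf′ = T_deep − (β/α)·ΔS = 22.9 − (7.7 × 10⁻⁴/1.5 × 10⁻⁴)·(+0.69) = 19.358 °C.
Cooling required: 24.2 − (19.358) = 4.842 °C.

19.4 °C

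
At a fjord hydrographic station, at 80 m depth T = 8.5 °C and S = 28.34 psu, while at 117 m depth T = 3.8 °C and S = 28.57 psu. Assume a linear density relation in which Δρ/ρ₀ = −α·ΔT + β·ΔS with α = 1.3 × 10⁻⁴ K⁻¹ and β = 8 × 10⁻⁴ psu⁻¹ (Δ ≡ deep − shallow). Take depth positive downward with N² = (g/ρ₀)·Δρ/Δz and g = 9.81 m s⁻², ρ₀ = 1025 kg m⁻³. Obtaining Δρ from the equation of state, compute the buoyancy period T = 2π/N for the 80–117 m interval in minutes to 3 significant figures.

7.21 min

ΔT = -4.7 K, ΔS = +0.23 psu (deep − shallow).
Δρ/ρ₀ = −αΔT + βΔS = 6.11 × 10⁻⁴ + 1.84 × 10⁻⁴ = 7.95 × 10⁻⁴, so Δρ ≈ 0.8149 kg m⁻³.
N² = (g/ρ₀)·Δρ/Δz = g·(Δρ/ρ₀)/Δz = 9.81 × 7.95 × 10⁻⁴ / 37 = 2.1078 × 10⁻⁴ s⁻².
N = √(2.1078 × 10⁻⁴) = 0.014518 rad s⁻¹ → T = 2π/N = 432.79 s = 7.2132 min ≈ 7.21 min.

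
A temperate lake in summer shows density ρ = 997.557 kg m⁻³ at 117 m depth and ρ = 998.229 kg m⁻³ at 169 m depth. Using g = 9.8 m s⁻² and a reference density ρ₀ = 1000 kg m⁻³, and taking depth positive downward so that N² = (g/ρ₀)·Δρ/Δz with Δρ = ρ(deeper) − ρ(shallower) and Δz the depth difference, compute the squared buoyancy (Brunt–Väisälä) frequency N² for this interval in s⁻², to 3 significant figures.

1.27 × 10⁻⁴ s⁻²

Δρ = 998.229 − 997.557 = 0.672 kg m⁻³ over Δz = 169 − 117 = 52 m.
N² = (9.8/1000) × (0.672/52) = 1.2665 × 10⁻⁴ s⁻² ≈ 1.27 × 10⁻⁴ s⁻².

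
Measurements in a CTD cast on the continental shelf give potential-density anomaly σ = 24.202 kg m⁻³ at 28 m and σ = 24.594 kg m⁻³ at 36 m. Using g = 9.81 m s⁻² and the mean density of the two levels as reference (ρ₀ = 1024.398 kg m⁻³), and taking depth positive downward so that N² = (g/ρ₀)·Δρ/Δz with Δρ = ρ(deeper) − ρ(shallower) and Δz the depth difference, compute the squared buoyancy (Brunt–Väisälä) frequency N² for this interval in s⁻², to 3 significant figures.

Δρ = 1024.594 − 1024.202 = 0.392 kg m⁻³ over Δz = 36 − 28 = 8 m.
N² = (9.81/1024.398) × (0.392/8) = 4.6924 × 10⁻⁴ s⁻² ≈ 4.69 × 10⁻⁴ s⁻².

4.69 × 10⁻⁴ s⁻²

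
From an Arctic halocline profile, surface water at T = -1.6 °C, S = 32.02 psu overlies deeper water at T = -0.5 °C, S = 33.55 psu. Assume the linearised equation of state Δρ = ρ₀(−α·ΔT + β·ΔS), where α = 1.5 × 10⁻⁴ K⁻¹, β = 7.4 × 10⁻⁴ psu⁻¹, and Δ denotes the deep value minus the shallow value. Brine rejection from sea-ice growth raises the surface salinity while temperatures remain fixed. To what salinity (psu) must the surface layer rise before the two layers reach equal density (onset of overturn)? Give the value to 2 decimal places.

Neutral buoyancy requires −α(T_deep − T_surf) + β(S_deep − S_surf′) = 0.
S_surf′ = S_deep − (α/β)·ΔT = 33.55 − (1.5 × 10⁻⁴/7.4 × 10⁻⁴)·(+1.1) = 33.3270 psu.
Increase required: 33.3270 − 32.02 = 1.3070 psu.

33.33 psu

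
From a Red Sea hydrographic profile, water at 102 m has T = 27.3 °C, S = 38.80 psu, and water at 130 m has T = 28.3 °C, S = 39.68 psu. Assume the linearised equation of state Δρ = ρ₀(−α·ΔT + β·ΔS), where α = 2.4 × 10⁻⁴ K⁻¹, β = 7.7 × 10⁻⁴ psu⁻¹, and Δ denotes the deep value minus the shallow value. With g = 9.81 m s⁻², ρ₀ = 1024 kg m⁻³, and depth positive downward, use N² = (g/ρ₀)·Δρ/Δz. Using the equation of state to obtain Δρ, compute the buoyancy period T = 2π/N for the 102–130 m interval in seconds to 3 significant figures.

ΔT = +1.0 K, ΔS = +0.88 psu (deep − shallow).
Δρ/ρ₀ = −αΔT + βΔS = -2.40 × 10⁻⁴ + 6.776 × 10⁻⁴ = 4.376 × 10⁻⁴, so Δρ ≈ 0.4481 kg m⁻³.
N² = (g/ρ₀)·Δρ/Δz = g·(Δρ/ρ₀)/Δz = 9.81 × 4.376 × 10⁻⁴ / 28 = 1.5332 × 10⁻⁴ s⁻².
N = √(1.5332 × 10⁻⁴) = 0.012382 rad s⁻¹ → T = 2π/N = 507.45 s ≈ 507 s.

507 s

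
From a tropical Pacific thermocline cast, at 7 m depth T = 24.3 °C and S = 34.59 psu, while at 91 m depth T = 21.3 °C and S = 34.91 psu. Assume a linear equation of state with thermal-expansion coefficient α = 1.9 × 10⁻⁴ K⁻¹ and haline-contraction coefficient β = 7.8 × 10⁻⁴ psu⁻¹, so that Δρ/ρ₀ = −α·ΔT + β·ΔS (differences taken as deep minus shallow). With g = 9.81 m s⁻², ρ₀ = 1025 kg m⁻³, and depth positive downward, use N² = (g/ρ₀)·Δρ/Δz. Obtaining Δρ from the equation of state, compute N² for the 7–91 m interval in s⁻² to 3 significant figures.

ΔT = -3.0 K, ΔS = +0.32 psu (deep − shallow).
Δρ/ρ₀ = −αΔT + βΔS = 5.70 × 10⁻⁴ + 2.496 × 10⁻⁴ = 8.196 × 10⁻⁴, so Δρ ≈ 0.8401 kg m⁻³.
N² = (g/ρ₀)·Δρ/Δz = g·(Δρ/ρ₀)/Δz = 9.81 × 8.196 × 10⁻⁴ / 84 = 9.5718 × 10⁻⁵ s⁻² ≈ 9.57 × 10⁻⁵ s⁻².

9.57 × 10⁻⁵ s⁻²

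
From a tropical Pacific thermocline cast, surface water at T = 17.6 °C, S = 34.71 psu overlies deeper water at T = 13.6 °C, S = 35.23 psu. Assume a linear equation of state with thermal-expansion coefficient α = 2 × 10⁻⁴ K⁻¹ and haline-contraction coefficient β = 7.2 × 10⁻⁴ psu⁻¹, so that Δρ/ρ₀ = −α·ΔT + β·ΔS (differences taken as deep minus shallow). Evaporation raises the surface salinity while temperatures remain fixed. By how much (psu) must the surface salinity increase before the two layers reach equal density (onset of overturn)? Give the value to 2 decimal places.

Neutral buoyancy requires −α(T_deep − T_surf) + β(S_deep − S_surf′) = 0.
S_surf′ = S_deep − (α/β)·ΔT = 35.23 − (2 × 10⁻⁴/7.2 × 10⁻⁴)·(-4.0) = 36.3411 psu.
Increase required: 36.3411 − 34.71 = 1.6311 psu.

1.63 psu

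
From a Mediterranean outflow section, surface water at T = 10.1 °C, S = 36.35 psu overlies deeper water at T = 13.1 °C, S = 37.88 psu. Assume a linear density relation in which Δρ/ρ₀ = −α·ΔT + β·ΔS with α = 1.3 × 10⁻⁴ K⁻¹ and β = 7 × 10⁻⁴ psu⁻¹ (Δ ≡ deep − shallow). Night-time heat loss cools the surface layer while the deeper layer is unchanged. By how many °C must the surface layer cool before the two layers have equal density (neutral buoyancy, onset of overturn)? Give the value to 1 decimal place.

5.2 °C

Neutral buoyancy requires Δρ = 0, i.e. −α(T_deep − T_surf′) + β(S_deep − S_surf) = 0.
T_surf′ = T_deep − (β/α)·ΔS = 13.1 − (7 × 10⁻⁴/1.3 × 10⁻⁴)·(+1.53) = 4.862 °C.
Cooling required: 10.1 − (4.862) = 5.238 °C.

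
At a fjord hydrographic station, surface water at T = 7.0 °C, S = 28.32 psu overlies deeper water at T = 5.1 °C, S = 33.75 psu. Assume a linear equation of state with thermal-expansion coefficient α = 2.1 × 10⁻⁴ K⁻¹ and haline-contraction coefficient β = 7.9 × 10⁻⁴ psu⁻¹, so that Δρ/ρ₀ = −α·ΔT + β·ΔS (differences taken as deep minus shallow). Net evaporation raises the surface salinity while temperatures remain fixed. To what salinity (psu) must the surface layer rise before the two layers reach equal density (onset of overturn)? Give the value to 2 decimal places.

34.26 psu

Neutral buoyancy requires −α(T_deep − T_surf) + β(S_deep − S_surf′) = 0.
S_surf′ = S_deep − (α/β)·ΔT = 33.75 − (2.1 × 10⁻⁴/7.9 × 10⁻⁴)·(-1.9) = 34.2551 psu.
Increase required: 34.2551 − 28.32 = 5.9351 psu.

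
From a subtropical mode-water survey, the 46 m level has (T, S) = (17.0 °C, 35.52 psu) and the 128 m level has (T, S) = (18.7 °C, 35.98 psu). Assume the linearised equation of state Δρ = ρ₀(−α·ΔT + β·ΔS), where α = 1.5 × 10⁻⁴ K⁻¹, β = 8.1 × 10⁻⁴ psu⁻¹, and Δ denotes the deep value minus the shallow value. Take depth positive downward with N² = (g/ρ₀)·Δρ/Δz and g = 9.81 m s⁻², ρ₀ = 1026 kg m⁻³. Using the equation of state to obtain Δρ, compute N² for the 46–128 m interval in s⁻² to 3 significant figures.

ΔT = +1.7 K, ΔS = +0.46 psu (deep − shallow).
Δρ/ρ₀ = −αΔT + βΔS = -2.55 × 10⁻⁴ + 3.726 × 10⁻⁴ = 1.176 × 10⁻⁴, so Δρ ≈ 0.1207 kg m⁻³.
N² = (g/ρ₀)·Δρ/Δz = g·(Δρ/ρ₀)/Δz = 9.81 × 1.176 × 10⁻⁴ / 82 = 1.4069 × 10⁻⁵ s⁻² ≈ 1.41 × 10⁻⁵ s⁻².

1.41 × 10⁻⁵ s⁻²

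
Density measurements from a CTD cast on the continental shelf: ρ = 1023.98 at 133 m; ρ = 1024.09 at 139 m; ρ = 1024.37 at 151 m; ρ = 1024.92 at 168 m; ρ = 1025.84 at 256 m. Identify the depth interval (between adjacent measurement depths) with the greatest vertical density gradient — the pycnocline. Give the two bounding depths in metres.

Compute the density gradient over each adjacent pair:
  133–139 m: Δρ/Δz = 0.11/6 = 0.018 kg m⁻⁴
  139–151 m: Δρ/Δz = 0.28/12 = 0.023 kg m⁻⁴
  151–168 m: Δρ/Δz = 0.55/17 = 0.032 kg m⁻⁴
  168–256 m: Δρ/Δz = 0.92/88 = 0.010 kg m⁻⁴
The largest gradient is in the 151–168 m interval — the pycnocline.

151–168 m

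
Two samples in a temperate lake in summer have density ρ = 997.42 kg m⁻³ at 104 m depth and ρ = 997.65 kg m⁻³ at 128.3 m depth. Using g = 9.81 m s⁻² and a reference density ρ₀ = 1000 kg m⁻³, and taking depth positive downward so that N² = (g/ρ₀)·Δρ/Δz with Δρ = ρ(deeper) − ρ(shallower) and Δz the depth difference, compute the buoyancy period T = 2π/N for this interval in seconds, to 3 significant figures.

652 s

Δρ = 997.65 − 997.42 = 0.23 kg m⁻³ over Δz = 128.3 − 104 = 24.3 m.
N² = (9.81/1000) × (0.23/24.3) = 9.2852 × 10⁻⁵ s⁻².
N = √(9.2852 × 10⁻⁵) = 9.6360 × 10⁻³ rad s⁻¹, so T = 2π/N = 652.05 s ≈ 652 s.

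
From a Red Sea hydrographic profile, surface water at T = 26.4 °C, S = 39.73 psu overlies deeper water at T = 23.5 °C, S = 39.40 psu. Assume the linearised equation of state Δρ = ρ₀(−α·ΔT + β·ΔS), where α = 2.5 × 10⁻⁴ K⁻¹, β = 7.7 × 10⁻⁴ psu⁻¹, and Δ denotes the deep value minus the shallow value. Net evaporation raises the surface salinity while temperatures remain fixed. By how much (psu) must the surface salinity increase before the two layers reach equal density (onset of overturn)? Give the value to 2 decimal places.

0.61 psu

Neutral buoyancy requires −α(T_deep − T_surf) + β(S_deep − S_surf′) = 0.
S_surf′ = S_deep − (α/β)·ΔT = 39.40 − (2.5 × 10⁻⁴/7.7 × 10⁻⁴)·(-2.9) = 40.3416 psu.
Increase required: 40.3416 − 39.73 = 0.6116 psu.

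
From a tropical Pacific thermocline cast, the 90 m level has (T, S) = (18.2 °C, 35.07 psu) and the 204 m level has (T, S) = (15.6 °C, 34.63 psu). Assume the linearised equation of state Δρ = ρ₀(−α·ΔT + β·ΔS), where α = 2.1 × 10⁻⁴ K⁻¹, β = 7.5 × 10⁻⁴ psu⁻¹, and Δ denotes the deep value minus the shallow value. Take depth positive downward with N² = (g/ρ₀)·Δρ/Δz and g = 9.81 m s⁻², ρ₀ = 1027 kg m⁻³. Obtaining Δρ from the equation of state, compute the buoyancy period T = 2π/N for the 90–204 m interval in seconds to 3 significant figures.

ΔT = -2.6 K, ΔS = -0.44 psu (deep − shallow).
Δρ/ρ₀ = −αΔT + βΔS = 5.46 × 10⁻⁴ − 3.30 × 10⁻⁴ = 2.16 × 10⁻⁴, so Δρ ≈ 0.2218 kg m⁻³.
N² = (g/ρ₀)·Δρ/Δz = g·(Δρ/ρ₀)/Δz = 9.81 × 2.16 × 10⁻⁴ / 114 = 1.8587 × 10⁻⁵ s⁻².
N = √(1.8587 × 10⁻⁵) = 4.3113 × 10⁻³ rad s⁻¹ → T = 2π/N = 1.4574 × 10³ s ≈ 1.46 × 10³ s.

1.46 × 10³ s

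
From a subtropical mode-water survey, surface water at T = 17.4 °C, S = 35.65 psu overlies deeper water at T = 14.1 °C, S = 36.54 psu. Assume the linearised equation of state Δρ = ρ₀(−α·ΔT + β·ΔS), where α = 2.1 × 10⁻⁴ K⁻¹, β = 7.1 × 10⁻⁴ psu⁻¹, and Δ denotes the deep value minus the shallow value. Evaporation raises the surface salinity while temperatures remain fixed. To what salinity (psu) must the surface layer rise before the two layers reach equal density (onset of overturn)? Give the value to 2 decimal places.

37.52 psu

Neutral buoyancy requires −α(T_deep − T_surf) + β(S_deep − S_surf′) = 0.
S_surf′ = S_deep − (α/β)·ΔT = 36.54 − (2.1 × 10⁻⁴/7.1 × 10⁻⁴)·(-3.3) = 37.5161 psu.
Increase required: 37.5161 − 35.65 = 1.8661 psu.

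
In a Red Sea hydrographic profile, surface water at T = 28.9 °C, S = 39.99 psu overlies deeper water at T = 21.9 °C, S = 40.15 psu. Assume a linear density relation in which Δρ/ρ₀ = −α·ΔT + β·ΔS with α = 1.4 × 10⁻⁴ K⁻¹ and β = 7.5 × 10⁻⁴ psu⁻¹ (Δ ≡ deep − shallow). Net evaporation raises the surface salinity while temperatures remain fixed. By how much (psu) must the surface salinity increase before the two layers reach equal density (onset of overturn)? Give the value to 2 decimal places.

1.47 psu

Neutral buoyancy requires −α(T_deep − T_surf) + β(S_deep − S_surf′) = 0.
S_surf′ = S_deep − (α/β)·ΔT = 40.15 − (1.4 × 10⁻⁴/7.5 × 10⁻⁴)·(-7.0) = 41.4567 psu.
Increase required: 41.4567 − 39.99 = 1.4667 psu.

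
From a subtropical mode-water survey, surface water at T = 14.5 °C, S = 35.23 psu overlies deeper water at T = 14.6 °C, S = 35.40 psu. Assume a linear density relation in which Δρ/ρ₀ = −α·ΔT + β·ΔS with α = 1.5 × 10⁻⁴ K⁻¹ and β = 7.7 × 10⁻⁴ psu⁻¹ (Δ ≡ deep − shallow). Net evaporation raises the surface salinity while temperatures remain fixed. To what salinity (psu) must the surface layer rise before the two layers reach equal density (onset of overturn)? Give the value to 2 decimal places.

Neutral buoyancy requires −α(T_deep − T_surf) + β(S_deep − S_surf′) = 0.
S_surf′ = S_deep − (α/β)·ΔT = 35.40 − (1.5 × 10⁻⁴/7.7 × 10⁻⁴)·(+0.1) = 35.3805 psu.
Increase required: 35.3805 − 35.23 = 0.1505 psu.

35.38 psu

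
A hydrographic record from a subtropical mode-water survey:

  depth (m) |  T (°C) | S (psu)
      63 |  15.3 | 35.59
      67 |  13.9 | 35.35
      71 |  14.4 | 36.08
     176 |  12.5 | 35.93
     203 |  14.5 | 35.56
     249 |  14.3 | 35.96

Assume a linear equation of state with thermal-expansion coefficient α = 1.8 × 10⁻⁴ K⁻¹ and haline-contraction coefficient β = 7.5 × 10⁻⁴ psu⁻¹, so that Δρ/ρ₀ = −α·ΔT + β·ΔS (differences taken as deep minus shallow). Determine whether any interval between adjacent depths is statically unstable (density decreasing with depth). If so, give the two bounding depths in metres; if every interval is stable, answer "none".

Evaluate Δρ/ρ₀ = −αΔT + βΔS across each adjacent pair:
  63–67 m: −αΔT+βΔS = −(1.8 × 10⁻⁴)(-1.4)+(7.5 × 10⁻⁴)(-0.24) = 7.2 × 10⁻⁵ → stable
  67–71 m: −αΔT+βΔS = −(1.8 × 10⁻⁴)(+0.5)+(7.5 × 10⁻⁴)(+0.73) = 4.6 × 10⁻⁴ → stable
  71–176 m: −αΔT+βΔS = −(1.8 × 10⁻⁴)(-1.9)+(7.5 × 10⁻⁴)(-0.15) = 2.3 × 10⁻⁴ → stable
  176–203 m: −αΔT+βΔS = −(1.8 × 10⁻⁴)(+2.0)+(7.5 × 10⁻⁴)(-0.37) = -6.4 × 10⁻⁴ → UNSTABLE
  203–249 m: −αΔT+βΔS = −(1.8 × 10⁻⁴)(-0.2)+(7.5 × 10⁻⁴)(+0.40) = 3.4 × 10⁻⁴ → stable
The 176–203 m interval has Δρ < 0: lighter water underlies denser water.

176–203 m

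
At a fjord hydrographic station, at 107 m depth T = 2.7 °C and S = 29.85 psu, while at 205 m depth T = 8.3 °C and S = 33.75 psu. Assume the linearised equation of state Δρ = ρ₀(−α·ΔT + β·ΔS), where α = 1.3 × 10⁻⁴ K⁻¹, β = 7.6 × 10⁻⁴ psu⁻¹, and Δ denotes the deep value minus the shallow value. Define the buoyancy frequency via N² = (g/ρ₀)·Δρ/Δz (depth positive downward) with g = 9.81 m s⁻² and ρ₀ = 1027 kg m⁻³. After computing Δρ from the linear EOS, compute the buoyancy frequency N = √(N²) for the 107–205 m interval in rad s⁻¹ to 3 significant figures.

0.0150 rad s⁻¹

ΔT = +5.6 K, ΔS = +3.90 psu (deep − shallow).
Δρ/ρ₀ = −αΔT + βΔS = -7.28 × 10⁻⁴ + 2.964 × 10⁻³ = 2.236 × 10⁻³, so Δρ ≈ 2.296 kg m⁻³.
N² = (g/ρ₀)·Δρ/Δz = g·(Δρ/ρ₀)/Δz = 9.81 × 2.236 × 10⁻³ / 98 = 2.2383 × 10⁻⁴ s⁻².
N = √(2.2383 × 10⁻⁴) = 0.014961 rad s⁻¹ ≈ 0.0150 rad s⁻¹.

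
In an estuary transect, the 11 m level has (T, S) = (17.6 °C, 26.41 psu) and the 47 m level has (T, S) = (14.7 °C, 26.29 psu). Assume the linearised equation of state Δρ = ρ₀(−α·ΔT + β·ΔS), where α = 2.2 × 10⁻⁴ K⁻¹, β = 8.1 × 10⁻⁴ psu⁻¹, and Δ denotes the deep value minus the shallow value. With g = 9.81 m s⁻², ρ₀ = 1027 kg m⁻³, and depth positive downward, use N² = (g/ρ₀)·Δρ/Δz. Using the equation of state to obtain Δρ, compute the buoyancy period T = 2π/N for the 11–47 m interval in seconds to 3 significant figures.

ΔT = -2.9 K, ΔS = -0.12 psu (deep − shallow).
Δρ/ρ₀ = −αΔT + βΔS = 6.38 × 10⁻⁴ − 9.72 × 10⁻⁵ = 5.408 × 10⁻⁴, so Δρ ≈ 0.5554 kg m⁻³.
N² = (g/ρ₀)·Δρ/Δz = g·(Δρ/ρ₀)/Δz = 9.81 × 5.408 × 10⁻⁴ / 36 = 1.4737 × 10⁻⁴ s⁻².
N = √(1.4737 × 10⁻⁴) = 0.012140 rad s⁻¹ → T = 2π/N = 517.56 s ≈ 518 s.

518 s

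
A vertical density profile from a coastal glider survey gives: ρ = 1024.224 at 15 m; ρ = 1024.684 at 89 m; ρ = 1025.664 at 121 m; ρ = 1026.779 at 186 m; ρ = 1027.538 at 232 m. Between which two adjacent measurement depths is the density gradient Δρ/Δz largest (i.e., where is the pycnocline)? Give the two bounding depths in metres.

89–121 m

Compute the density gradient over each adjacent pair:
  15–89 m: Δρ/Δz = 0.460/74 = 6.2 × 10⁻³ kg m⁻⁴
  89–121 m: Δρ/Δz = 0.980/32 = 0.031 kg m⁻⁴
  121–186 m: Δρ/Δz = 1.115/65 = 0.017 kg m⁻⁴
  186–232 m: Δρ/Δz = 0.759/46 = 0.017 kg m⁻⁴
The largest gradient is in the 89–121 m interval — the pycnocline.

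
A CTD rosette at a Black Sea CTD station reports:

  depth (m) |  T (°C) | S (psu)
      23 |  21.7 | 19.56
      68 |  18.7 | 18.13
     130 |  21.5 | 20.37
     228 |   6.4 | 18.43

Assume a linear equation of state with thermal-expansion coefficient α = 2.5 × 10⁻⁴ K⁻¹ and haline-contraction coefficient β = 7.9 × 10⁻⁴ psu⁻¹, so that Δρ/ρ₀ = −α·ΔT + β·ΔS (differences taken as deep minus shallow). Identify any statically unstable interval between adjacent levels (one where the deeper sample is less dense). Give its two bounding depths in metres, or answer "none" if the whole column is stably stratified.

23–68 m

Evaluate Δρ/ρ₀ = −αΔT + βΔS across each adjacent pair:
  23–68 m: −αΔT+βΔS = −(2.5 × 10⁻⁴)(-3.0)+(7.9 × 10⁻⁴)(-1.43) = -3.8 × 10⁻⁴ → UNSTABLE
  68–130 m: −αΔT+βΔS = −(2.5 × 10⁻⁴)(+2.8)+(7.9 × 10⁻⁴)(+2.24) = 1.1 × 10⁻³ → stable
  130–228 m: −αΔT+βΔS = −(2.5 × 10⁻⁴)(-15.1)+(7.9 × 10⁻⁴)(-1.94) = 2.2 × 10⁻³ → stable
The 23–68 m interval has Δρ < 0: lighter water underlies denser water.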